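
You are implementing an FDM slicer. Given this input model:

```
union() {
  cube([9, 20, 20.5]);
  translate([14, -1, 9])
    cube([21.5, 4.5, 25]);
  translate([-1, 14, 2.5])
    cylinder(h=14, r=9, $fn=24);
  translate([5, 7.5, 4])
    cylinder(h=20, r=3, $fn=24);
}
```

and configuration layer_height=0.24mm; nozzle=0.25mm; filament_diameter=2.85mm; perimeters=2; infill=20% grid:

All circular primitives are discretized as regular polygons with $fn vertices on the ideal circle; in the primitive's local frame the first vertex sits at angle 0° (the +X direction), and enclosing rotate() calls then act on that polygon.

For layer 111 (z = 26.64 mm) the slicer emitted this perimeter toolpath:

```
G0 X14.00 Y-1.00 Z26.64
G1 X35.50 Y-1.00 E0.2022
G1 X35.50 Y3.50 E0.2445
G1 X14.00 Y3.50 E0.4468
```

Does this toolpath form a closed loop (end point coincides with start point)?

Start point (G0): (14.00, -1.00). End point (last G1): the path does not return to the start — open.

no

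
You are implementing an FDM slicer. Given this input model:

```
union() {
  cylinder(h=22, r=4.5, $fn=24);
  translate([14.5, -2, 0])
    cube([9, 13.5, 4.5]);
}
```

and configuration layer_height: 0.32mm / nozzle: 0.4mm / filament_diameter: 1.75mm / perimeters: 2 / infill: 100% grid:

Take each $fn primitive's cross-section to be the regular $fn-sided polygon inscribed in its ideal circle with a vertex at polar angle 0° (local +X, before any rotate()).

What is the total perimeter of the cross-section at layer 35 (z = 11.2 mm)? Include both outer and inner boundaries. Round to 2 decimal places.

28.19 mm

At z = 11.2 mm: the cylinder: section is a regular 24-gon, circumradius r=4.5 (perimeter = 2·24·4.500·sin(180°/24) = 28.19 mm); the cube at (14.5, -2) does not reach this height (z outside [0, 4.5]); Taking the union: only the r=4.5 cylinder is present, so the union is just that shape — boundary = 28.19 mm. Overall, the cross-section is a single solid region. Total boundary length (outer) = 28.19 mm.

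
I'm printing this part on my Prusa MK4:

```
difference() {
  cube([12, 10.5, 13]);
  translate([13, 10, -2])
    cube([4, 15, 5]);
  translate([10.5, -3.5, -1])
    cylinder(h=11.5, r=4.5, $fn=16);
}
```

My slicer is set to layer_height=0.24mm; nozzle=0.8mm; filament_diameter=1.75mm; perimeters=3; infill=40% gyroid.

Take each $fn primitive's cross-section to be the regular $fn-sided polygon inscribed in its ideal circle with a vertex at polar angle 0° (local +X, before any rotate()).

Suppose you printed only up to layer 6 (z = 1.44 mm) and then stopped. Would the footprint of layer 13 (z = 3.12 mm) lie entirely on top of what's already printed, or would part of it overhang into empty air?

Compare the two slices. At z = 1.44: the cube (footprint 12×10.5) is included at this height (area 126.00 mm²); the cube at (13, 10) (footprint 4×15) is included at this height (area 60.00 mm²); the cylinder at (10.5, -3.5): section is a regular 16-gon, circumradius r=4.5 (area = (16/2)·4.500²·sin(360°/16) = 61.99 mm²); Subtracting the remaining from the first: starting from the 12×10.5 cube (126.00 mm²), the 4×15 cube at (13, 10) misses the remaining region (no effect); the r=4.5 cylinder at (10.5, -3.5) partially overlaps it — only the 3.03 mm² overlap (of its 61.99 mm²) is removed, clipping the outline — area = 122.97 mm². At z = 3.12: the cube (footprint 12×10.5) is included at this height (area 126.00 mm²); the cube at (13, 10) does not reach this height (z outside [-2, 3]); the r=4.5 cylinder at (10.5, -3.5) gives a regular 16-gon of circumradius 4.5 (constant along its height) (area = (16/2)·4.500²·sin(360°/16) = 61.99 mm²); After the difference (first − rest): starting from the 12×10.5 cube (126.00 mm²), the r=4.5 cylinder at (10.5, -3.5) partially overlaps it — only the 3.03 mm² overlap (of its 61.99 mm²) is removed, clipping the outline — area = 122.97 mm². Checking containment: the cross-section at z = 3.12 is a subset of the cross-section at z = 1.44.

entirely on top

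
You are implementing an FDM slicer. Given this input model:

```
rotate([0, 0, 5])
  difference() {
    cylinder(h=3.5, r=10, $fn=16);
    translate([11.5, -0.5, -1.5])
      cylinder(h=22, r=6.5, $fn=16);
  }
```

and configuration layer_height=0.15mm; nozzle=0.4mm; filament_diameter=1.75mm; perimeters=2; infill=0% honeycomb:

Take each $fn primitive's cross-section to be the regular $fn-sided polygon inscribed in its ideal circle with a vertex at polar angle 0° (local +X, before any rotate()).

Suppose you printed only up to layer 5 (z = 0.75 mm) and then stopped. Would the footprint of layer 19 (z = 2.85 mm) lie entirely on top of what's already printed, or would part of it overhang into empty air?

entirely on top

Compare the two slices. At z = 0.75: the r=10 cylinder gives a regular 16-gon of circumradius 10 (constant along its height) (area = (16/2)·10.000²·sin(360°/16) = 306.15 mm²); the r=6.5 cylinder at (11.5, -0.5) contributes a regular 16-gon of circumradius 6.5 (area = (16/2)·6.500²·sin(360°/16) = 129.35 mm²); Taking the first minus the rest: starting from the r=10 cylinder (306.15 mm²), the r=6.5 cylinder at (11.5, -0.5) partially overlaps it — only the 36.61 mm² overlap (of its 129.35 mm²) is removed, clipping the outline — area = 269.54 mm²; (rotated 5° about Z; rotation is an isometry so areas/perimeters/island counts are preserved). At z = 2.85: the r=10 cylinder contributes a regular 16-gon of circumradius 10 (area = (16/2)·10.000²·sin(360°/16) = 306.15 mm²); the r=6.5 cylinder at (11.5, -0.5) gives a regular 16-gon of circumradius 6.5 (constant along its height) (area = (16/2)·6.500²·sin(360°/16) = 129.35 mm²); After the difference (first − rest): starting from the r=10 cylinder (306.15 mm²), the r=6.5 cylinder at (11.5, -0.5) partially overlaps it — only the 36.61 mm² overlap (of its 129.35 mm²) is removed, clipping the outline — area = 269.54 mm²; (whole slice rotated 5° about Z — lengths, areas and connectivity unchanged). Checking containment: the cross-section at z = 2.85 is a subset of the cross-section at z = 0.75.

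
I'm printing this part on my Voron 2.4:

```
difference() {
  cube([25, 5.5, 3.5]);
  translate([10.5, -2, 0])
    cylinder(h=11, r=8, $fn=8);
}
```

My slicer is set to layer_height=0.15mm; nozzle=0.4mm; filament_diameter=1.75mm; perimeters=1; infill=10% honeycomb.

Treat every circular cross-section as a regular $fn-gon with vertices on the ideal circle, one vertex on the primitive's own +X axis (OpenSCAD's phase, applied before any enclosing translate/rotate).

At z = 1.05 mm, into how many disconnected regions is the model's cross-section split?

2

At z = 1.05 mm: the cube (footprint 25×5.5) is included at this height; the r=8 cylinder at (10.5, -2) gives a regular 8-gon of circumradius 8 (constant along its height); After the difference (first − rest): starting from the 25×5.5 cube, the r=8 cylinder at (10.5, -2) partially overlaps it — only the 59.56 mm² overlap (of its 181.02 mm²) is removed, clipping the outline — 2 connected regions. The result has 2 disconnected regions.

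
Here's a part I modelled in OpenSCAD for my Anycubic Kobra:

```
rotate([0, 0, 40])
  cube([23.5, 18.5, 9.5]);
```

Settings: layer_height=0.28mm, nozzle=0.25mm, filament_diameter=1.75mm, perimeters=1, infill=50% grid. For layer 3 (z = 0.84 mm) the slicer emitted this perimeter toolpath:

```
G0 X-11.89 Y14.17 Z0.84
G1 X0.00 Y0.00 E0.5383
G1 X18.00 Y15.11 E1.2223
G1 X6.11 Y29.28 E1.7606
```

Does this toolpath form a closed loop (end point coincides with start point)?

no

Start point (G0): (-11.89, 14.17). End point (last G1): the path does not return to the start — open.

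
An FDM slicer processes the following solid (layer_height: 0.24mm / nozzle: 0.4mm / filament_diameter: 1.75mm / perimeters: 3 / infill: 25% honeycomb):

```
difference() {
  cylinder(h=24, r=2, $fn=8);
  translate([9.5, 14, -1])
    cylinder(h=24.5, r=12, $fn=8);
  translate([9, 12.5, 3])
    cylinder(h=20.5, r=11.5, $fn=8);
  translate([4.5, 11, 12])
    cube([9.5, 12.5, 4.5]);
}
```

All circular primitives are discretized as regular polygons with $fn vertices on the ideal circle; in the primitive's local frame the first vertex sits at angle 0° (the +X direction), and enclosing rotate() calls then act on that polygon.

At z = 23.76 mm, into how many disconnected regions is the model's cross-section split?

At z = 23.76 mm: the r=2 cylinder contributes a regular 8-gon of circumradius 2; the cylinder at (9.5, 14) is not intersected at this z (z outside [-1, 23.5]); the cylinder at (9, 12.5) is not intersected at this z (z outside [3, 23.5]); the cube at (4.5, 11) is absent (z outside [12, 16.5]); Subtracting the remaining from the first: none of the subtracted shapes is present at this height, so the r=2 cylinder is unchanged — 1 connected region. The result has 1 disconnected region.

1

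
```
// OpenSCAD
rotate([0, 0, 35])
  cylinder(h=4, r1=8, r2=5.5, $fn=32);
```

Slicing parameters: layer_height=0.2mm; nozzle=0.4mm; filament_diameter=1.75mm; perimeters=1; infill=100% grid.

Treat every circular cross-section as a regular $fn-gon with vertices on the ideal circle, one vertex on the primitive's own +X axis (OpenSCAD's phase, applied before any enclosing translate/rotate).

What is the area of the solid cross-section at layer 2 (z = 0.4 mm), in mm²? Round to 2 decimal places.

187.48 mm²

At z = 0.4 mm: the cone: at t=0.100 of its height the radius interpolates to r₁+(r₂−r₁)t = 7.750, giving a regular 32-gon of that circumradius (area = (32/2)·7.750²·sin(360°/32) = 187.48 mm²); (whole slice rotated 35° about Z — lengths, areas and connectivity unchanged). Overall, the cross-section is a single solid region. Net area = 187.48 mm².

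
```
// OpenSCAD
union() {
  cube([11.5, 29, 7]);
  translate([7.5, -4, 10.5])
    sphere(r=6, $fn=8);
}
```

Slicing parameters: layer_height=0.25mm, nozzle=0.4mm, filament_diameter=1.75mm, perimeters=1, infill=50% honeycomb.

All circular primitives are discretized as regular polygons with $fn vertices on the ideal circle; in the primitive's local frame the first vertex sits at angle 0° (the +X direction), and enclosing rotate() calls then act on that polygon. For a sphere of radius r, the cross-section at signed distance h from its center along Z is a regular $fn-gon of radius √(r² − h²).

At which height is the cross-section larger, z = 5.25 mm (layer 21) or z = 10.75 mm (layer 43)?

Layer 21 (z = 5.25): the cube (footprint 11.5×29) is included at this height (area 333.50 mm²); the r=6 sphere at (7.5, -4) slices to a regular 8-gon of circumradius 2.905 (√(r²−h²) with h=5.25 from center) (area = (8/2)·2.905²·sin(360°/8) = 23.86 mm²); Merging all regions: the 2 present regions are separate (no shared area or edge), so areas and boundary lengths simply add and each stays a separate island — area = 357.36 mm². So its area = 357.36 mm². Layer 43 (z = 10.75): the cube is absent (z outside [0, 7]); the sphere at (7.5, -4): section is a regular 8-gon, circumradius = √(r²−h²) = √(6²−0.25²) = 5.995 (area = (8/2)·5.995²·sin(360°/8) = 101.65 mm²); Merging all regions: only the r=6 sphere at (7.5, -4) is present, so the union is just that shape — area = 101.65 mm². So its area = 101.65 mm². Layer 21 is larger (357.36 vs 101.65 mm²).

layer 21 (z = 5.25 mm)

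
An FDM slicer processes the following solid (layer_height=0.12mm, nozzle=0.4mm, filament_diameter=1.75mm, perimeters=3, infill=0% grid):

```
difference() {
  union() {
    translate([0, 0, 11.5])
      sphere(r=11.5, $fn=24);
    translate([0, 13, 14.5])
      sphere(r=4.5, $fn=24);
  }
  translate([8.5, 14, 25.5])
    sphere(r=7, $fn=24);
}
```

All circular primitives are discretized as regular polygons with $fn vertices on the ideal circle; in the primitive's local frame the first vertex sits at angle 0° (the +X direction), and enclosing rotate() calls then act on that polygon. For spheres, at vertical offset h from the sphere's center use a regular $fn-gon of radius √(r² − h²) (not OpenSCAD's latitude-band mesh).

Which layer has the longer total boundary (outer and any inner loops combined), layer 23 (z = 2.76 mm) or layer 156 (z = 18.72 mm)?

layer 156 (z = 18.72 mm)

Layer 23 (z = 2.76): the r=11.5 sphere slices to a regular 24-gon of circumradius 7.474 (√(r²−h²) with h=8.74 from center) (perimeter = 2·24·7.474·sin(180°/24) = 46.83 mm); the sphere at (0, 13) does not reach this height (|z−center|=11.740 > r=4.5); Combining (union): only the r=11.5 sphere is present, so the union is just that shape — boundary = 46.83 mm; the sphere at (8.5, 14) does not reach this height (|z−center|=22.740 > r=7); Subtracting the remaining from the first: none of the subtracted shapes is present at this height, so the result so far is unchanged — boundary = 46.83 mm. So its perimeter = 46.83 mm. Layer 156 (z = 18.72): the r=11.5 sphere contributes a regular 24-gon of circumradius √(11.5²−7.22²) = 8.951 (perimeter = 2·24·8.951·sin(180°/24) = 56.08 mm); the r=4.5 sphere at (0, 13) slices to a regular 24-gon of circumradius 1.563 (√(r²−h²) with h=4.22 from center) (perimeter = 2·24·1.563·sin(180°/24) = 9.79 mm); Merging all regions: the 2 present regions are separate (no shared area or edge), so areas and boundary lengths simply add and each stays a separate island — boundary = 65.87 mm; the sphere at (8.5, 14): section is a regular 24-gon, circumradius = √(r²−h²) = √(7²−6.78²) = 1.741 (perimeter = 2·24·1.741·sin(180°/24) = 10.91 mm); Taking the first minus the rest: starting from the result so far, the r=7 sphere at (8.5, 14) misses the remaining region (no effect) — boundary = 65.87 mm. So its perimeter = 65.87 mm. Layer 156 is larger (65.87 vs 46.83 mm).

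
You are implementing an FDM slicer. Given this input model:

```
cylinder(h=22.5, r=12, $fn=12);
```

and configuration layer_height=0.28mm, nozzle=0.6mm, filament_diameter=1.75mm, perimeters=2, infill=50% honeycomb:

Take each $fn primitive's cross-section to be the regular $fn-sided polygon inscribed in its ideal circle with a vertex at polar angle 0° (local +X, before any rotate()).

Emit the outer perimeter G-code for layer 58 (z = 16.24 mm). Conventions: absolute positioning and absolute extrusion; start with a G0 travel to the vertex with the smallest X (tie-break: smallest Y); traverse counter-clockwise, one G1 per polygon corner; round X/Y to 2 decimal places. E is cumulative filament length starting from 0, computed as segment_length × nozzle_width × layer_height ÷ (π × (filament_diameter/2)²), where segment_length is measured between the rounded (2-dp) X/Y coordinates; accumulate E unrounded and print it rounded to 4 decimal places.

At z = 16.24 mm: the r=12 cylinder contributes a regular 12-gon of circumradius 12. The outline is a single polygon with 12 vertices. Extrusion per mm of travel: 0.6 × 0.28 / (π × 0.875²) = 0.069846. Accumulating E over each segment gives final E = 5.2058.

G0 X-12.00 Y0.00 Z16.24
G1 X-10.39 Y-6.00 E0.4339
G1 X-6.00 Y-10.39 E0.8675
G1 X0.00 Y-12.00 E1.3014
G1 X6.00 Y-10.39 E1.7353
G1 X10.39 Y-6.00 E2.1690
G1 X12.00 Y0.00 E2.6029
G1 X10.39 Y6.00 E3.0368
G1 X6.00 Y10.39 E3.4704
G1 X0.00 Y12.00 E3.9043
G1 X-6.00 Y10.39 E4.3382
G1 X-10.39 Y6.00 E4.7719
G1 X-12.00 Y0.00 E5.2058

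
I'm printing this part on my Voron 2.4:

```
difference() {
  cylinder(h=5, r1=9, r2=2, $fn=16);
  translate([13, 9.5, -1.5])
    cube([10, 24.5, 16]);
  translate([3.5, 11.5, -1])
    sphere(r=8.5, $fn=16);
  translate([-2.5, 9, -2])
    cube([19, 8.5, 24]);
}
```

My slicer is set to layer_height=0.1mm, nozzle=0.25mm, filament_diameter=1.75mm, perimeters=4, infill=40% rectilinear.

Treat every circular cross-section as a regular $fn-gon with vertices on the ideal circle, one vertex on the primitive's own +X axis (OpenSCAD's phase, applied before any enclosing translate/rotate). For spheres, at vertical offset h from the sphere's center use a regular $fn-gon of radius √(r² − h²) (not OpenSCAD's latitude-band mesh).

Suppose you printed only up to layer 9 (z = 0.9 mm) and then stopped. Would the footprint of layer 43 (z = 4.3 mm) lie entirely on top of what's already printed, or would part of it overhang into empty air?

entirely on top

Compare the two slices. At z = 0.9: the cone: at t=0.180 of its height the radius interpolates to r₁+(r₂−r₁)t = 7.740, giving a regular 16-gon of that circumradius (area = (16/2)·7.740²·sin(360°/16) = 183.41 mm²); the cube at (13, 9.5) (footprint 10×24.5) is included at this height (area 245.00 mm²); the r=8.5 sphere at (3.5, 11.5) contributes a regular 16-gon of circumradius √(8.5²−1.9²) = 8.285 (area = (16/2)·8.285²·sin(360°/16) = 210.14 mm²); the 19×8.5 cube at (-2.5, 9) contributes its full rectangle (area 161.50 mm²); After the difference (first − rest): starting from the cone (183.41 mm²), the 10×24.5 cube at (13, 9.5) misses the remaining region (no effect); the r=8.5 sphere at (3.5, 11.5) partially overlaps it — only the 26.71 mm² overlap (of its 210.14 mm²) is removed, clipping the outline; the 19×8.5 cube at (-2.5, 9) misses the remaining region (no effect) — area = 156.69 mm². At z = 4.3: the cone (r1=9→r2=2) has section circumradius 2.980 here — a regular 16-gon (area = (16/2)·2.980²·sin(360°/16) = 27.19 mm²); the 10×24.5 cube at (13, 9.5) contributes its full rectangle (area 245.00 mm²); the r=8.5 sphere at (3.5, 11.5) contributes a regular 16-gon of circumradius √(8.5²−5.3²) = 6.645 (area = (16/2)·6.645²·sin(360°/16) = 135.19 mm²); the cube at (-2.5, 9) (footprint 19×8.5) is included at this height (area 161.50 mm²); After the difference (first − rest): starting from the cone (27.19 mm²), the 10×24.5 cube at (13, 9.5) misses the remaining region (no effect); the r=8.5 sphere at (3.5, 11.5) misses the remaining region (no effect); the 19×8.5 cube at (-2.5, 9) misses the remaining region (no effect) — area = 27.19 mm². Checking containment: the cross-section at z = 4.3 is a subset of the cross-section at z = 0.9.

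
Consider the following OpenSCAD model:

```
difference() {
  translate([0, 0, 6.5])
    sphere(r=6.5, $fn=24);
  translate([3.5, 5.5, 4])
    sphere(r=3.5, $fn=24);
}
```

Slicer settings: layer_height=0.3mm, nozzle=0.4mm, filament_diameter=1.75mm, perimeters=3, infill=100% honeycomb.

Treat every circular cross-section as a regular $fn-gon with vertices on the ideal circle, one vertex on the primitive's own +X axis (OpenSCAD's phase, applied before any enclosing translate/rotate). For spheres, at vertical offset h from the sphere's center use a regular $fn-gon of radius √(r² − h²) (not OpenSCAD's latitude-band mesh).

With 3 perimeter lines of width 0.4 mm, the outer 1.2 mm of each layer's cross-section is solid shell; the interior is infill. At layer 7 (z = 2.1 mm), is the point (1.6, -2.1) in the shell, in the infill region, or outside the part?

infill

At z = 2.1 mm: the r=6.5 sphere slices to a regular 24-gon of circumradius 4.784 (√(r²−h²) with h=4.4 from center); the sphere at (3.5, 5.5): section is a regular 24-gon, circumradius = √(r²−h²) = √(3.5²−1.9²) = 2.939; Subtracting the remaining from the first: starting from the r=6.5 sphere, the r=3.5 sphere at (3.5, 5.5) partially overlaps it — only the 3.07 mm² overlap (of its 26.83 mm²) is removed, clipping the outline — 1 connected region. Overall, the cross-section is a single solid region. The nearest boundary edge runs (3.38, -3.38)→(2.39, -4.14); distance from the point to it = 2.10 mm. The point is inside the cross-section and 2.10 mm from the nearest boundary — more than the 1.2 mm shell width (3 × 0.4), so it's in the infill interior.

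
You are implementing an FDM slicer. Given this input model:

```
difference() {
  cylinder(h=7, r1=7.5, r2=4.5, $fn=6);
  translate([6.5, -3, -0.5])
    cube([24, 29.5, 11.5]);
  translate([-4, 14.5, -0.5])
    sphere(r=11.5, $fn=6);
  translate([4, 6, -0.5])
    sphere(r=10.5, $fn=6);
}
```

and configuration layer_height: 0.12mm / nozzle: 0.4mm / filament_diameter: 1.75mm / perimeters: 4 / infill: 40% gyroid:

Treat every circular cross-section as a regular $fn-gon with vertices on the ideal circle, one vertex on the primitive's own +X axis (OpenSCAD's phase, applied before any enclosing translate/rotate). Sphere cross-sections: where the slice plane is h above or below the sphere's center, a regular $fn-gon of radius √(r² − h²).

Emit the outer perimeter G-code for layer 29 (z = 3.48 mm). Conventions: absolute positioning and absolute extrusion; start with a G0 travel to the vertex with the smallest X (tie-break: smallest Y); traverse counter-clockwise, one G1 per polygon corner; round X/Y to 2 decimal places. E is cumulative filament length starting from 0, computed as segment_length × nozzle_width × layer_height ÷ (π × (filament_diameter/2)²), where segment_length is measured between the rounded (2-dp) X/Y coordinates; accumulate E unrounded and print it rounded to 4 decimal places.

G0 X-6.01 Y0.00 Z3.48
G1 X-3.00 Y-5.20 E0.1199
G1 X3.00 Y-5.20 E0.2396
G1 X4.61 Y-2.41 E0.3039
G1 X-0.86 Y-2.41 E0.4131
G1 X-4.13 Y3.25 E0.5435
G1 X-6.01 Y0.00 E0.6185

At z = 3.48 mm: the cone: at t=0.497 of its height the radius interpolates to r₁+(r₂−r₁)t = 6.009, giving a regular 6-gon of that circumradius; the cube at (6.5, -3) (footprint 24×29.5) is included at this height; the r=11.5 sphere at (-4, 14.5) slices to a regular 6-gon of circumradius 10.789 (√(r²−h²) with h=3.98 from center); the r=10.5 sphere at (4, 6) contributes a regular 6-gon of circumradius √(10.5²−3.98²) = 9.716; After the difference (first − rest): starting from the cone, the 24×29.5 cube at (6.5, -3) misses the remaining region (no effect); the r=11.5 sphere at (-4, 14.5) partially overlaps it — only the 0.21 mm² overlap (of its 302.44 mm²) is removed, clipping the outline; the r=10.5 sphere at (4, 6) partially overlaps it — only the 57.16 mm² overlap (of its 245.28 mm²) is removed, clipping the outline — 1 connected region. The outline is a single polygon with 6 vertices. Extrusion per mm of travel: 0.4 × 0.12 / (π × 0.875²) = 0.019956. Accumulating E over each segment gives final E = 0.6185.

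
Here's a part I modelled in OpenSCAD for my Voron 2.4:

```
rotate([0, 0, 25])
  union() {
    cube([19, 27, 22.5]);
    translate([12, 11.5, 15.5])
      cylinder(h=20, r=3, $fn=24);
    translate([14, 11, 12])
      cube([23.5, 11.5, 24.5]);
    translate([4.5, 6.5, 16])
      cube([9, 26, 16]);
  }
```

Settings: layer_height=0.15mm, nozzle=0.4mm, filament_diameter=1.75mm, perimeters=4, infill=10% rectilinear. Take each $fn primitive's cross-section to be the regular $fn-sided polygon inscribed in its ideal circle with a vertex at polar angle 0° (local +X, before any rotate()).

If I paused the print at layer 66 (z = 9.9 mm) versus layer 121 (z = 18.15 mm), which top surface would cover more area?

layer 121 (z = 18.15 mm)

Layer 66 (z = 9.9): the cube (footprint 19×27) is included at this height (area 513.00 mm²); the cylinder at (12, 11.5) is absent (z outside [15.5, 35.5]); the cube at (14, 11) does not reach this height (z outside [12, 36.5]); the cube at (4.5, 6.5) does not reach this height (z outside [16, 32]); Merging all regions: only the 19×27 cube is present, so the union is just that shape — area = 513.00 mm²; (whole slice rotated 25° about Z — lengths, areas and connectivity unchanged). So its area = 513.00 mm². Layer 121 (z = 18.15): the cube is present — its section is the full 19×27 rectangle (area 513.00 mm²); the cylinder at (12, 11.5): section is a regular 24-gon, circumradius r=3 (area = (24/2)·3.000²·sin(360°/24) = 27.95 mm²); the 23.5×11.5 cube at (14, 11) contributes its full rectangle (area 270.25 mm²); the 9×26 cube at (4.5, 6.5) contributes its full rectangle (area 234.00 mm²); Merging all regions: the regions partially overlap — summed areas 1045.20 mm² minus the doubly-counted overlap 269.95 mm² gives 775.25 mm² — area = 775.25 mm²; (whole slice rotated 25° about Z — lengths, areas and connectivity unchanged). So its area = 775.25 mm². Layer 121 is larger (775.25 vs 513.00 mm²).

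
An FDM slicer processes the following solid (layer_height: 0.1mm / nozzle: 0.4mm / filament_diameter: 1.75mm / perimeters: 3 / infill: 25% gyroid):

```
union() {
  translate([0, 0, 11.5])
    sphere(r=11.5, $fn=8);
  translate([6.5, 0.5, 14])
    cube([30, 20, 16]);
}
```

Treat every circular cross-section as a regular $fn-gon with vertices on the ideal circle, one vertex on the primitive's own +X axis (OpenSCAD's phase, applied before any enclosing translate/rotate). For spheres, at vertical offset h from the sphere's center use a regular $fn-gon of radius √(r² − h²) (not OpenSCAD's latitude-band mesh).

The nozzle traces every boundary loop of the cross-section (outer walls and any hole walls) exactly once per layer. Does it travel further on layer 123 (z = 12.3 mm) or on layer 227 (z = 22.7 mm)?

layer 227 (z = 22.7 mm)

Layer 123 (z = 12.3): the r=11.5 sphere contributes a regular 8-gon of circumradius √(11.5²−0.8²) = 11.472 (perimeter = 2·8·11.472·sin(180°/8) = 70.24 mm); the cube at (6.5, 0.5) does not reach this height (z outside [14, 30]); Taking the union: only the r=11.5 sphere is present, so the union is just that shape — boundary = 70.24 mm. So its perimeter = 70.24 mm. Layer 227 (z = 22.7): the sphere: section is a regular 8-gon, circumradius = √(r²−h²) = √(11.5²−11.2²) = 2.610 (perimeter = 2·8·2.610·sin(180°/8) = 15.98 mm); the cube at (6.5, 0.5) (footprint 30×20) is included at this height (perimeter 100.00 mm); Combining (union): the 2 present regions are separate (no shared area or edge), so areas and boundary lengths simply add and each stays a separate island — boundary = 115.98 mm. So its perimeter = 115.98 mm. Layer 227 is larger (115.98 vs 70.24 mm).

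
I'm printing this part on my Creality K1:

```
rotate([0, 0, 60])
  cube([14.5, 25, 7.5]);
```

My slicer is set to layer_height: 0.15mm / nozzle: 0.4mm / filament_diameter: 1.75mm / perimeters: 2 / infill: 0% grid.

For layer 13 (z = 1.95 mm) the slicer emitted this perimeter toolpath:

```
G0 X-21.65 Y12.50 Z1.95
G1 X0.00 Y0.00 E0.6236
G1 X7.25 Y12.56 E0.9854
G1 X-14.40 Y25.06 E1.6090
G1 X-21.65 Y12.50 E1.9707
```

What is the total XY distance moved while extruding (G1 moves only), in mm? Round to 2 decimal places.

79.00 mm

Sum the Euclidean lengths of each G1 segment: total = 79.00 mm.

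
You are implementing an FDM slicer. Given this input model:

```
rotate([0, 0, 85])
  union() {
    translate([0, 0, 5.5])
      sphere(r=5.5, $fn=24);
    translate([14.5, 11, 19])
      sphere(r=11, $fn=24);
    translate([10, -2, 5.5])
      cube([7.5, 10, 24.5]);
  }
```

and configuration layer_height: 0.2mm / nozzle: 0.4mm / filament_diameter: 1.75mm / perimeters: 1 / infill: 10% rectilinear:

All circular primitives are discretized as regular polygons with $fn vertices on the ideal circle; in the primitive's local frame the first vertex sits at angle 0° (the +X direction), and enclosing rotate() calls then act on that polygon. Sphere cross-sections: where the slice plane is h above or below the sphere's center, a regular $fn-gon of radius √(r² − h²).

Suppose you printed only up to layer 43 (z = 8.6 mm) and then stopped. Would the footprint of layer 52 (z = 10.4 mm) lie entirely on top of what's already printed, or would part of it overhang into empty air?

part overhangs

Compare the two slices. At z = 8.6: the r=5.5 sphere contributes a regular 24-gon of circumradius √(5.5²−3.1²) = 4.543 (area = (24/2)·4.543²·sin(360°/24) = 64.10 mm²); the r=11 sphere at (14.5, 11) slices to a regular 24-gon of circumradius 3.583 (√(r²−h²) with h=10.4 from center) (area = (24/2)·3.583²·sin(360°/24) = 39.88 mm²); the cube at (10, -2) (footprint 7.5×10) is included at this height (area 75.00 mm²); Combining (union): the regions partially overlap — summed areas 178.98 mm² minus the doubly-counted overlap 1.47 mm² gives 177.51 mm² — area = 177.51 mm²; (rotated 85° about Z; rotation is an isometry so areas/perimeters/island counts are preserved). At z = 10.4: the r=5.5 sphere slices to a regular 24-gon of circumradius 2.498 (√(r²−h²) with h=4.9 from center) (area = (24/2)·2.498²·sin(360°/24) = 19.38 mm²); the r=11 sphere at (14.5, 11) contributes a regular 24-gon of circumradius √(11²−8.6²) = 6.859 (area = (24/2)·6.859²·sin(360°/24) = 146.10 mm²); the 7.5×10 cube at (10, -2) contributes its full rectangle (area 75.00 mm²); Combining (union): the regions partially overlap — summed areas 240.48 mm² minus the doubly-counted overlap 25.55 mm² gives 214.93 mm² — area = 214.93 mm²; (whole slice rotated 85° about Z — lengths, areas and connectivity unchanged). Checking containment: at z = 10.4 the cross-section extends beyond the z = 8.6 cross-section by about 82.14 mm².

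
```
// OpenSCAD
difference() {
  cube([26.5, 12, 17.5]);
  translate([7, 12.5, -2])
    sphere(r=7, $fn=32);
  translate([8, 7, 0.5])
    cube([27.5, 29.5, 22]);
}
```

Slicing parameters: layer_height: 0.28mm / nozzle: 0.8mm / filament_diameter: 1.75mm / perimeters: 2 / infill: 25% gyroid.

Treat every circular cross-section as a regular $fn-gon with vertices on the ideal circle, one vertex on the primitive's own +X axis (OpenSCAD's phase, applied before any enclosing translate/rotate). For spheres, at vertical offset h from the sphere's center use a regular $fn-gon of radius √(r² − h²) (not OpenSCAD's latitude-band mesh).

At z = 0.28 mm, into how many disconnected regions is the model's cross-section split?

1

At z = 0.28 mm: the cube is present — its section is the full 26.5×12 rectangle; the sphere at (7, 12.5): section is a regular 32-gon, circumradius = √(r²−h²) = √(7²−2.28²) = 6.618; the cube at (8, 7) does not reach this height (z outside [0.5, 22.5]); After the difference (first − rest): starting from the 26.5×12 cube, the r=7 sphere at (7, 12.5) partially overlaps it — only the 61.77 mm² overlap (of its 136.72 mm²) is removed, clipping the outline — 1 connected region. The result has 1 disconnected region.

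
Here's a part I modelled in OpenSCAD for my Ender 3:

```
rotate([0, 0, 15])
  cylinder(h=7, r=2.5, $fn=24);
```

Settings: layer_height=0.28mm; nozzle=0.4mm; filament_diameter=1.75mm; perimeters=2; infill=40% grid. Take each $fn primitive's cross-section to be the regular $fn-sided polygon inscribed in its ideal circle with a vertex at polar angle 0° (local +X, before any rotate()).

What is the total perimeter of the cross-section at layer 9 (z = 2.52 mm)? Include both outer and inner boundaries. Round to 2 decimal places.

15.66 mm

At z = 2.52 mm: the r=2.5 cylinder contributes a regular 24-gon of circumradius 2.5 (perimeter = 2·24·2.500·sin(180°/24) = 15.66 mm); (rotated 15° about Z; rotation is an isometry so areas/perimeters/island counts are preserved). Overall, the cross-section is a single solid region. Total boundary length (outer) = 15.66 mm.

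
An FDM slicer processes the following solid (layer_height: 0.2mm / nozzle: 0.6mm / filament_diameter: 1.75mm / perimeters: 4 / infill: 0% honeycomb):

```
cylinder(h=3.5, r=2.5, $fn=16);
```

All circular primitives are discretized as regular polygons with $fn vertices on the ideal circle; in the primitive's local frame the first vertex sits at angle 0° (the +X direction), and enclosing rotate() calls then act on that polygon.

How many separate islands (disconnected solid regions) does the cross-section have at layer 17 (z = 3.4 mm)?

1

At z = 3.4 mm: the cylinder: section is a regular 16-gon, circumradius r=2.5. Overall, the cross-section is a single solid region. Island count = 1.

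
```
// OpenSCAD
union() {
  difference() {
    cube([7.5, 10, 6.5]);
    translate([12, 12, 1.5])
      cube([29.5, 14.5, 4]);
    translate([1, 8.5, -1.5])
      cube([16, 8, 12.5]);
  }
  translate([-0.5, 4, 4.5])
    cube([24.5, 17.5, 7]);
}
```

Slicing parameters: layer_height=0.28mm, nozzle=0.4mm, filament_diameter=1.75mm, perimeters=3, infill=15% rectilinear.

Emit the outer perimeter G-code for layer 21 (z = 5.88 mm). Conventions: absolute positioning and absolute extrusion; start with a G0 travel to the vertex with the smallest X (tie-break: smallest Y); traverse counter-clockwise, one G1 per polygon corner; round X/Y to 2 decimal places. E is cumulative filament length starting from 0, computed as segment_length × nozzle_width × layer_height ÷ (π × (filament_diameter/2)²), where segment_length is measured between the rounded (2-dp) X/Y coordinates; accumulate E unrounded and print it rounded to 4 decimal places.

At z = 5.88 mm: the 7.5×10 cube contributes its full rectangle; the cube at (12, 12) does not reach this height (z outside [1.5, 5.5]); the cube at (1, 8.5) is present — its section is the full 16×8 rectangle; Subtracting the remaining from the first: starting from the 7.5×10 cube, the 16×8 cube at (1, 8.5) partially overlaps it — only the 9.75 mm² overlap (of its 128.00 mm²) is removed, clipping the outline — 1 connected region; the cube at (-0.5, 4) (footprint 24.5×17.5) is included at this height; Taking the union: the regions partially overlap (shared area 35.25 mm²), so overlapping operands fuse into one piece — 1 connected region. The outline is a single polygon with 8 vertices. Extrusion per mm of travel: 0.4 × 0.28 / (π × 0.875²) = 0.046564. Accumulating E over each segment gives final E = 4.2839.

G0 X-0.50 Y4.00 Z5.88
G1 X0.00 Y4.00 E0.0233
G1 X0.00 Y0.00 E0.2095
G1 X7.50 Y0.00 E0.5588
G1 X7.50 Y4.00 E0.7450
G1 X24.00 Y4.00 E1.5133
G1 X24.00 Y21.50 E2.3282
G1 X-0.50 Y21.50 E3.4690
G1 X-0.50 Y4.00 E4.2839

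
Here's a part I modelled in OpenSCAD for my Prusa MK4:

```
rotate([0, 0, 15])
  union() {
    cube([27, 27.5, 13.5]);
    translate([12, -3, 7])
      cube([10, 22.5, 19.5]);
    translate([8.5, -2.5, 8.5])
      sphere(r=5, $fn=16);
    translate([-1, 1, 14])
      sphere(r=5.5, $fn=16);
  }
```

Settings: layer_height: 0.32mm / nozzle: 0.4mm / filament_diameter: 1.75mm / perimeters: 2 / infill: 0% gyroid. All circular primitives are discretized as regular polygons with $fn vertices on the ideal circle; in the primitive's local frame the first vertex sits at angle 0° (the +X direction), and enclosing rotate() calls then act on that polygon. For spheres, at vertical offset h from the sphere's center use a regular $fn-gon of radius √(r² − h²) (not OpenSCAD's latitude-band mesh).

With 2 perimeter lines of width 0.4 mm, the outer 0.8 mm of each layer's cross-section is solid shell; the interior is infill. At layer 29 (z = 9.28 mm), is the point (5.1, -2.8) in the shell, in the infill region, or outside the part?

shell

At z = 9.28 mm: the cube is present — its section is the full 27×27.5 rectangle; the 10×22.5 cube at (12, -3) contributes its full rectangle; the r=5 sphere at (8.5, -2.5) contributes a regular 16-gon of circumradius √(5²−0.78²) = 4.939; the sphere at (-1, 1): section is a regular 16-gon, circumradius = √(r²−h²) = √(5.5²−4.72²) = 2.823; Taking the union: the regions partially overlap (shared area 217.74 mm²), so overlapping operands fuse into one piece — 1 connected region; (rotated 15° about Z; rotation is an isometry so areas/perimeters/island counts are preserved). Overall, the cross-section is a single solid region. Undo the 15° rotation: the query point maps to (4.202, -4.025) in the un-rotated model frame. The nearest boundary edge runs (3.94, -4.39)→(3.56, -2.50); distance from the point to it = 0.33 mm. The point is inside the cross-section, 0.33 mm from the nearest boundary — within the 0.8 mm shell band (2 × 0.4).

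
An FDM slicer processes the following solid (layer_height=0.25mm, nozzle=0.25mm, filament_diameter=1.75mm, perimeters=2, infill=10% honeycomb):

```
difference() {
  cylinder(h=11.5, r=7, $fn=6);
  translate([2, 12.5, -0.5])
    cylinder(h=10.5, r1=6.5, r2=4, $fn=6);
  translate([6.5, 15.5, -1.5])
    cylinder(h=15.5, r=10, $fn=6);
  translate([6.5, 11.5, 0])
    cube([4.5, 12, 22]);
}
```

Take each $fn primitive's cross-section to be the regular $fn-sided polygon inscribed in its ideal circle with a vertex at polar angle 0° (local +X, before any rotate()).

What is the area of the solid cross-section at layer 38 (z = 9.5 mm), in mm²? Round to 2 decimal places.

At z = 9.5 mm: the cylinder: section is a regular 6-gon, circumradius r=7 (area = (6/2)·7.000²·sin(360°/6) = 127.31 mm²); the cone at (2, 12.5) (r1=6.5→r2=4) has section circumradius 4.119 here — a regular 6-gon (area = (6/2)·4.119²·sin(360°/6) = 44.08 mm²); the r=10 cylinder at (6.5, 15.5) gives a regular 6-gon of circumradius 10 (constant along its height) (area = (6/2)·10.000²·sin(360°/6) = 259.81 mm²); the cube at (6.5, 11.5) is present — its section is the full 4.5×12 rectangle (area 54.00 mm²); Subtracting the remaining from the first: starting from the r=7 cylinder (127.31 mm²), the cone at (2, 12.5) misses the remaining region (no effect); the r=10 cylinder at (6.5, 15.5) misses the remaining region (no effect); the 4.5×12 cube at (6.5, 11.5) misses the remaining region (no effect) — area = 127.31 mm². Overall, the cross-section is a single solid region. Net area = 127.31 mm².

127.31 mm²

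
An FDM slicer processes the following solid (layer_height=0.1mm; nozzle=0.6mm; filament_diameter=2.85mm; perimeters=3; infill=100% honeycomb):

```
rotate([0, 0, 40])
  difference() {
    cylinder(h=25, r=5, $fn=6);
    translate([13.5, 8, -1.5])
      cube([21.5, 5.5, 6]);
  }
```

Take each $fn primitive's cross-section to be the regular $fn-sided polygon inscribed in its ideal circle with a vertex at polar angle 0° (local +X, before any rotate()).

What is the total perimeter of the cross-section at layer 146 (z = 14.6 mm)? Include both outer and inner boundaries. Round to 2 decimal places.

30.00 mm

At z = 14.6 mm: the cylinder: section is a regular 6-gon, circumradius r=5 (perimeter = 2·6·5.000·sin(180°/6) = 30.00 mm); the cube at (13.5, 8) is not intersected at this z (z outside [-1.5, 4.5]); Taking the first minus the rest: none of the subtracted shapes is present at this height, so the r=5 cylinder is unchanged — boundary = 30.00 mm; (rotated 40° about Z; rotation is an isometry so areas/perimeters/island counts are preserved). Overall, the cross-section is a single solid region. Total boundary length (outer) = 30.00 mm.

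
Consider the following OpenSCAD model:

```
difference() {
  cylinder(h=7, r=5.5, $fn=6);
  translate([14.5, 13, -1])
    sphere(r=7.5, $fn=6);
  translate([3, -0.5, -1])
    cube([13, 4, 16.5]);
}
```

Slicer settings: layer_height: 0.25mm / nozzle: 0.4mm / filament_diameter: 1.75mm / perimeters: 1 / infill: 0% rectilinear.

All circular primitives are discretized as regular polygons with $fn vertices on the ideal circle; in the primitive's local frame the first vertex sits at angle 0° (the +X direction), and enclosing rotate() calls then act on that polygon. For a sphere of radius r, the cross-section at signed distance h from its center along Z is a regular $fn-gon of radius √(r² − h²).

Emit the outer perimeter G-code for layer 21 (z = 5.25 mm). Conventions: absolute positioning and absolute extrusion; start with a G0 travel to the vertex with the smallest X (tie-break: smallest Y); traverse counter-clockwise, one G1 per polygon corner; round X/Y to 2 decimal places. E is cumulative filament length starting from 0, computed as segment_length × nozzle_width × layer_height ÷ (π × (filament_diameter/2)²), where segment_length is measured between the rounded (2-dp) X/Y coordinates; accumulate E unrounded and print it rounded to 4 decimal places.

At z = 5.25 mm: the r=5.5 cylinder contributes a regular 6-gon of circumradius 5.5; the r=7.5 sphere at (14.5, 13) contributes a regular 6-gon of circumradius √(7.5²−6.25²) = 4.146; the cube at (3, -0.5) (footprint 13×4) is included at this height; After the difference (first − rest): starting from the r=5.5 cylinder, the r=7.5 sphere at (14.5, 13) misses the remaining region (no effect); the 13×4 cube at (3, -0.5) partially overlaps it — only the 6.39 mm² overlap (of its 52.00 mm²) is removed, clipping the outline — 1 connected region. The outline is a single polygon with 9 vertices. Extrusion per mm of travel: 0.4 × 0.25 / (π × 0.875²) = 0.041575. Accumulating E over each segment gives final E = 1.4576.

G0 X-5.50 Y0.00 Z5.25
G1 X-2.75 Y-4.76 E0.2286
G1 X2.75 Y-4.76 E0.4572
G1 X5.21 Y-0.50 E0.6617
G1 X3.00 Y-0.50 E0.7536
G1 X3.00 Y3.50 E0.9199
G1 X3.48 Y3.50 E0.9399
G1 X2.75 Y4.76 E1.0004
G1 X-2.75 Y4.76 E1.2291
G1 X-5.50 Y0.00 E1.4576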